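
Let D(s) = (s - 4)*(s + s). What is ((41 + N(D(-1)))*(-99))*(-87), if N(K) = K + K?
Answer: 525393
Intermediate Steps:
D(s) = 2*s*(-4 + s) (D(s) = (-4 + s)*(2*s) = 2*s*(-4 + s))
N(K) = 2*K
((41 + N(D(-1)))*(-99))*(-87) = ((41 + 2*(2*(-1)*(-4 - 1)))*(-99))*(-87) = ((41 + 2*(2*(-1)*(-5)))*(-99))*(-87) = ((41 + 2*10)*(-99))*(-87) = ((41 + 20)*(-99))*(-87) = (61*(-99))*(-87) = -6039*(-87) = 525393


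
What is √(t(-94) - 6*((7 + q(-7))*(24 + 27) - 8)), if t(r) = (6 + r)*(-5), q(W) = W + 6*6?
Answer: 4*I*√658 ≈ 102.61*I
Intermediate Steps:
q(W) = 36 + W (q(W) = W + 36 = 36 + W)
t(r) = -30 - 5*r
√(t(-94) - 6*((7 + q(-7))*(24 + 27) - 8)) = √((-30 - 5*(-94)) - 6*((7 + (36 - 7))*(24 + 27) - 8)) = √((-30 + 470) - 6*((7 + 29)*51 - 8)) = √(440 - 6*(36*51 - 8)) = √(440 - 6*(1836 - 8)) = √(440 - 6*1828) = √(440 - 10968) = √(-10528) = 4*I*√658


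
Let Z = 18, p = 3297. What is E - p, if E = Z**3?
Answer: 2535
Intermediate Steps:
E = 5832 (E = 18**3 = 5832)
E - p = 5832 - 1*3297 = 5832 - 3297 = 2535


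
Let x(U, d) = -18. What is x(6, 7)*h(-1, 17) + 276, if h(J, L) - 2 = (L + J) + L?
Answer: -354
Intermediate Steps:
h(J, L) = 2 + J + 2*L (h(J, L) = 2 + ((L + J) + L) = 2 + ((J + L) + L) = 2 + (J + 2*L) = 2 + J + 2*L)
x(6, 7)*h(-1, 17) + 276 = -18*(2 - 1 + 2*17) + 276 = -18*(2 - 1 + 34) + 276 = -18*35 + 276 = -630 + 276 = -354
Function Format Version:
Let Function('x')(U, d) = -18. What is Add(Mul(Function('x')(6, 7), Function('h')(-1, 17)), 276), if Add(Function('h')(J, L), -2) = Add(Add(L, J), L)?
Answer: -354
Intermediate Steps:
Function('h')(J, L) = Add(2, J, Mul(2, L)) (Function('h')(J, L) = Add(2, Add(Add(L, J), L)) = Add(2, Add(Add(J, L), L)) = Add(2, Add(J, Mul(2, L))) = Add(2, J, Mul(2, L)))
Add(Mul(Function('x')(6, 7), Function('h')(-1, 17)), 276) = Add(Mul(-18, Add(2, -1, Mul(2, 17))), 276) = Add(Mul(-18, Add(2, -1, 34)), 276) = Add(Mul(-18, 35), 276) = Add(-630, 276) = -354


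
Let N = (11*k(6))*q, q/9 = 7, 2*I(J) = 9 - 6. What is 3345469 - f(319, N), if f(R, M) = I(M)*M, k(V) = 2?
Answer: 3343390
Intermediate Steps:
I(J) = 3/2 (I(J) = (9 - 6)/2 = (½)*3 = 3/2)
q = 63 (q = 9*7 = 63)
N = 1386 (N = (11*2)*63 = 22*63 = 1386)
f(R, M) = 3*M/2
3345469 - f(319, N) = 3345469 - 3*1386/2 = 3345469 - 1*2079 = 3345469 - 2079 = 3343390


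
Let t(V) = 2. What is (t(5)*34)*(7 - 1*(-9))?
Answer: 1088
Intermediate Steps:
(t(5)*34)*(7 - 1*(-9)) = (2*34)*(7 - 1*(-9)) = 68*(7 + 9) = 68*16 = 1088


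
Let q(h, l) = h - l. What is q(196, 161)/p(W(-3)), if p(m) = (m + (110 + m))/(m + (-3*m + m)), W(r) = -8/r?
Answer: -140/173 ≈ -0.80925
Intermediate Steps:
p(m) = -(110 + 2*m)/m (p(m) = (110 + 2*m)/(m - 2*m) = (110 + 2*m)/((-m)) = (110 + 2*m)*(-1/m) = -(110 + 2*m)/m)
q(196, 161)/p(W(-3)) = (196 - 1*161)/(-2 - 110/((-8/(-3)))) = (196 - 161)/(-2 - 110/((-8*(-⅓)))) = 35/(-2 - 110/8/3) = 35/(-2 - 110*3/8) = 35/(-2 - 165/4) = 35/(-173/4) = 35*(-4/173) = -140/173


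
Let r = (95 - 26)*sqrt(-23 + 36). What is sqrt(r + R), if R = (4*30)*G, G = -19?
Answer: sqrt(-2280 + 69*sqrt(13)) ≈ 45.069*I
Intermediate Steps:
R = -2280 (R = (4*30)*(-19) = 120*(-19) = -2280)
r = 69*sqrt(13) ≈ 248.78
sqrt(r + R) = sqrt(69*sqrt(13) - 2280) = sqrt(-2280 + 69*sqrt(13))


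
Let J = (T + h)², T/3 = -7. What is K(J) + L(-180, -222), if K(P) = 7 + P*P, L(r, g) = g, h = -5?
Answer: 456761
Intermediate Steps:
T = -21 (T = 3*(-7) = -21)
J = 676 (J = (-21 - 5)² = (-26)² = 676)
K(P) = 7 + P²
K(J) + L(-180, -222) = (7 + 676²) - 222 = (7 + 456976) - 222 = 456983 - 222 = 456761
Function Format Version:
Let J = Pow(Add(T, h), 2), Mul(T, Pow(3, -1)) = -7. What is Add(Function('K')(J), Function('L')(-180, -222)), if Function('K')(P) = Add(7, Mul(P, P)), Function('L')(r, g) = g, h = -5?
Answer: 456761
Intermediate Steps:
T = -21 (T = Mul(3, -7) = -21)
J = 676 (J = Pow(Add(-21, -5), 2) = Pow(-26, 2) = 676)
Function('K')(P) = Add(7, Pow(P, 2))
Add(Function('K')(J), Function('L')(-180, -222)) = Add(Add(7, Pow(676, 2)), -222) = Add(Add(7, 456976), -222) = Add(456983, -222) = 456761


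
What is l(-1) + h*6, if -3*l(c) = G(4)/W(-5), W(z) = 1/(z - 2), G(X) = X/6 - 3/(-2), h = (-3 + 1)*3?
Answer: -557/18 ≈ -30.944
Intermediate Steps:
h = -6 (h = -2*3 = -6)
G(X) = 3/2 + X/6 (G(X) = X*(1/6) - 3*(-1/2) = X/6 + 3/2 = 3/2 + X/6)
W(z) = 1/(-2 + z)
l(c) = 91/18 (l(c) = -(3/2 + (1/6)*4)/(3*(1/(-2 - 5))) = -(3/2 + 2/3)/(3*(1/(-7))) = -13/(18*(-1/7)) = -13*(-7)/18 = -1/3*(-91/6) = 91/18)
l(-1) + h*6 = 91/18 - 6*6 = 91/18 - 36 = -557/18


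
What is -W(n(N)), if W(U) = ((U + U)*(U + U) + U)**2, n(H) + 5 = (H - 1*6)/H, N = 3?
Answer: -19044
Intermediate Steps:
n(H) = -5 + (-6 + H)/H (n(H) = -5 + (H - 1*6)/H = -5 + (H - 6)/H = -5 + (-6 + H)/H)
W(U) = (U + 4*U**2)**2 (W(U) = ((2*U)*(2*U) + U)**2 = (4*U**2 + U)**2 = (U + 4*U**2)**2)
-W(n(N)) = -(-4 - 6/3)**2*(1 + 4*(-4 - 6/3))**2 = -(-4 - 6*1/3)**2*(1 + 4*(-4 - 6*1/3))**2 = -(-4 - 2)**2*(1 + 4*(-4 - 2))**2 = -(-6)**2*(1 + 4*(-6))**2 = -36*(1 - 24)**2 = -36*(-23)**2 = -36*529 = -1*19044 = -19044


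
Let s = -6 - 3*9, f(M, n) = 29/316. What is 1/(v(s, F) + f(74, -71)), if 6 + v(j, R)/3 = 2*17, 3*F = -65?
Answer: 316/26573 ≈ 0.011892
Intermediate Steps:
f(M, n) = 29/316 (f(M, n) = 29*(1/316) = 29/316)
F = -65/3 (F = (1/3)*(-65) = -65/3 ≈ -21.667)
s = -33 (s = -6 - 27 = -33)
v(j, R) = 84 (v(j, R) = -18 + 3*(2*17) = -18 + 3*34 = -18 + 102 = 84)
1/(v(s, F) + f(74, -71)) = 1/(84 + 29/316) = 1/(26573/316) = 316/26573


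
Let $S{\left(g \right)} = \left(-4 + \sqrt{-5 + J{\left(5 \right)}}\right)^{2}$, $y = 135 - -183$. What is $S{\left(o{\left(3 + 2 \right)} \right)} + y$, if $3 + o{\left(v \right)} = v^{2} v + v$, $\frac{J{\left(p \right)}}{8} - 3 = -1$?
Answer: $345 - 8 \sqrt{11} \approx 318.47$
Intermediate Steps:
$J{\left(p \right)} = 16$ ($J{\left(p \right)} = 24 + 8 \left(-1\right) = 24 - 8 = 16$)
$o{\left(v \right)} = -3 + v + v^{3}$ ($o{\left(v \right)} = -3 + \left(v^{2} v + v\right) = -3 + \left(v^{3} + v\right) = -3 + \left(v + v^{3}\right) = -3 + v + v^{3}$)
$y = 318$ ($y = 135 + 183 = 318$)
$S{\left(g \right)} = \left(-4 + \sqrt{11}\right)^{2}$ ($S{\left(g \right)} = \left(-4 + \sqrt{-5 + 16}\right)^{2} = \left(-4 + \sqrt{11}\right)^{2}$)
$S{\left(o{\left(3 + 2 \right)} \right)} + y = \left(4 - \sqrt{11}\right)^{2} + 318 = 318 + \left(4 - \sqrt{11}\right)^{2}$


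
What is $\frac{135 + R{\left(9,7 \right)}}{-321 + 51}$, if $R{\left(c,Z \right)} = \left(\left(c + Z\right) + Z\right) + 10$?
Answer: $- \frac{28}{45} \approx -0.62222$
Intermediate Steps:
$R{\left(c,Z \right)} = 10 + c + 2 Z$ ($R{\left(c,Z \right)} = \left(\left(Z + c\right) + Z\right) + 10 = \left(c + 2 Z\right) + 10 = 10 + c + 2 Z$)
$\frac{135 + R{\left(9,7 \right)}}{-321 + 51} = \frac{135 + \left(10 + 9 + 2 \cdot 7\right)}{-321 + 51} = \frac{135 + \left(10 + 9 + 14\right)}{-270} = \left(135 + 33\right) \left(- \frac{1}{270}\right) = 168 \left(- \frac{1}{270}\right) = - \frac{28}{45}$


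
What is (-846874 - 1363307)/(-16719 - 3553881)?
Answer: 736727/1190200 ≈ 0.61899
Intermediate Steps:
(-846874 - 1363307)/(-16719 - 3553881) = -2210181/(-3570600) = -2210181*(-1/3570600) = 736727/1190200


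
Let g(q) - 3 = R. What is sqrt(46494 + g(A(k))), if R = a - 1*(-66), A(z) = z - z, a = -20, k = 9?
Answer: sqrt(46543) ≈ 215.74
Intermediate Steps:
A(z) = 0
R = 46 (R = -20 - 1*(-66) = -20 + 66 = 46)
g(q) = 49 (g(q) = 3 + 46 = 49)
sqrt(46494 + g(A(k))) = sqrt(46494 + 49) = sqrt(46543)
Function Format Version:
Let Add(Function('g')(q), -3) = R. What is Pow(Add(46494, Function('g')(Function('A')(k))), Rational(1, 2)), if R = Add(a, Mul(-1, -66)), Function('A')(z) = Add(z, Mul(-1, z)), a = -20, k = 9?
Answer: Pow(46543, Rational(1, 2)) ≈ 215.74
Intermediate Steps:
Function('A')(z) = 0
R = 46 (R = Add(-20, Mul(-1, -66)) = Add(-20, 66) = 46)
Function('g')(q) = 49 (Function('g')(q) = Add(3, 46) = 49)
Pow(Add(46494, Function('g')(Function('A')(k))), Rational(1, 2)) = Pow(Add(46494, 49), Rational(1, 2)) = Pow(46543, Rational(1, 2))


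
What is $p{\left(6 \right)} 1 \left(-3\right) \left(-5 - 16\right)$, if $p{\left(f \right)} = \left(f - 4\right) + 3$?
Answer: $315$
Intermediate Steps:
$p{\left(f \right)} = -1 + f$ ($p{\left(f \right)} = \left(-4 + f\right) + 3 = -1 + f$)
$p{\left(6 \right)} 1 \left(-3\right) \left(-5 - 16\right) = \left(-1 + 6\right) 1 \left(-3\right) \left(-5 - 16\right) = 5 \cdot 1 \left(-3\right) \left(-5 - 16\right) = 5 \left(-3\right) \left(-21\right) = \left(-15\right) \left(-21\right) = 315$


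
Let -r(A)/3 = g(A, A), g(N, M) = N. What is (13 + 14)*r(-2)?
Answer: 162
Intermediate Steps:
r(A) = -3*A
(13 + 14)*r(-2) = (13 + 14)*(-3*(-2)) = 27*6 = 162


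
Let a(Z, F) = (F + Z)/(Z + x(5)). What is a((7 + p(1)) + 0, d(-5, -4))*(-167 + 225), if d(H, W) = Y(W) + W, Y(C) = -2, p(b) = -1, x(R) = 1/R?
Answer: 0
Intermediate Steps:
d(H, W) = -2 + W
a(Z, F) = (F + Z)/(⅕ + Z) (a(Z, F) = (F + Z)/(Z + 1/5) = (F + Z)/(Z + ⅕) = (F + Z)/(⅕ + Z))
a((7 + p(1)) + 0, d(-5, -4))*(-167 + 225) = (5*((-2 - 4) + ((7 - 1) + 0))/(1 + 5*((7 - 1) + 0)))*(-167 + 225) = (5*(-6 + (6 + 0))/(1 + 5*(6 + 0)))*58 = (5*(-6 + 6)/(1 + 5*6))*58 = (5*0/(1 + 30))*58 = (5*0/31)*58 = (5*(1/31)*0)*58 = 0*58 = 0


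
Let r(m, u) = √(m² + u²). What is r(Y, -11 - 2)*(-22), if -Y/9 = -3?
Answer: -22*√898 ≈ -659.27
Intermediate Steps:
Y = 27 (Y = -9*(-3) = 27)
r(Y, -11 - 2)*(-22) = √(27² + (-11 - 2)²)*(-22) = √(729 + (-13)²)*(-22) = √(729 + 169)*(-22) = √898*(-22) = -22*√898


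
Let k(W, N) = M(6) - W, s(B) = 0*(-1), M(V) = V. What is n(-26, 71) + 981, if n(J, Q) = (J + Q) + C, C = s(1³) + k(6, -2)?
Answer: 1026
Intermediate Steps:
s(B) = 0
k(W, N) = 6 - W
C = 0 (C = 0 + (6 - 1*6) = 0 + (6 - 6) = 0 + 0 = 0)
n(J, Q) = J + Q (n(J, Q) = (J + Q) + 0 = J + Q)
n(-26, 71) + 981 = (-26 + 71) + 981 = 45 + 981 = 1026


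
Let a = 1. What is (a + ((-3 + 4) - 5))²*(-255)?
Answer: -2295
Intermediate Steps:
(a + ((-3 + 4) - 5))²*(-255) = (1 + ((-3 + 4) - 5))²*(-255) = (1 + (1 - 5))²*(-255) = (1 - 4)²*(-255) = (-3)²*(-255) = 9*(-255) = -2295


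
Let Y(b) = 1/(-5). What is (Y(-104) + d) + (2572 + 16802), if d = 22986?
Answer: 211799/5 ≈ 42360.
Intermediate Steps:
Y(b) = -1/5
(Y(-104) + d) + (2572 + 16802) = (-1/5 + 22986) + (2572 + 16802) = 114929/5 + 19374 = 211799/5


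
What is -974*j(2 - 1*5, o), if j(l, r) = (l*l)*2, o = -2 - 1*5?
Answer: -17532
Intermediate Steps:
o = -7 (o = -2 - 5 = -7)
j(l, r) = 2*l**2 (j(l, r) = l**2*2 = 2*l**2)
-974*j(2 - 1*5, o) = -1948*(2 - 1*5)**2 = -1948*(2 - 5)**2 = -1948*(-3)**2 = -1948*9 = -974*18 = -17532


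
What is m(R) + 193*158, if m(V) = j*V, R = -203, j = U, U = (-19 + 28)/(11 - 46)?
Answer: 152731/5 ≈ 30546.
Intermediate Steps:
U = -9/35 (U = 9/(-35) = 9*(-1/35) = -9/35 ≈ -0.25714)
j = -9/35 ≈ -0.25714
m(V) = -9*V/35
m(R) + 193*158 = -9/35*(-203) + 193*158 = 261/5 + 30494 = 152731/5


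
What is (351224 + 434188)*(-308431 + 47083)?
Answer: -205265855376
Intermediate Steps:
(351224 + 434188)*(-308431 + 47083) = 785412*(-261348) = -205265855376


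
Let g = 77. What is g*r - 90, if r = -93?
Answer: -7251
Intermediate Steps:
g*r - 90 = 77*(-93) - 90 = -7161 - 90 = -7251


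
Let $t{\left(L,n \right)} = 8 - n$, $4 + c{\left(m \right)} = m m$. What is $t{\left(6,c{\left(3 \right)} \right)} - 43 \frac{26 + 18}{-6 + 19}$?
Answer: $- \frac{1853}{13} \approx -142.54$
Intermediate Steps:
$c{\left(m \right)} = -4 + m^{2}$ ($c{\left(m \right)} = -4 + m m = -4 + m^{2}$)
$t{\left(6,c{\left(3 \right)} \right)} - 43 \frac{26 + 18}{-6 + 19} = \left(8 - \left(-4 + 3^{2}\right)\right) - 43 \frac{26 + 18}{-6 + 19} = \left(8 - \left(-4 + 9\right)\right) - 43 \cdot \frac{44}{13} = \left(8 - 5\right) - 43 \cdot 44 \cdot \frac{1}{13} = \left(8 - 5\right) - \frac{1892}{13} = 3 - \frac{1892}{13} = - \frac{1853}{13}$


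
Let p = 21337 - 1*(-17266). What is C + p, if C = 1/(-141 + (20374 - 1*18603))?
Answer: 62922891/1630 ≈ 38603.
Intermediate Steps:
C = 1/1630 (C = 1/(-141 + (20374 - 18603)) = 1/(-141 + 1771) = 1/1630 ≈ 0.00061350)
p = 38603 (p = 21337 + 17266 = 38603)
C + p = 1/1630 + 38603 = 62922891/1630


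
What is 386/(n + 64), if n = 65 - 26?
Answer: 386/103 ≈ 3.7476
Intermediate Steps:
n = 39
386/(n + 64) = 386/(39 + 64) = 386/103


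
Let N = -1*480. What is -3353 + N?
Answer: -3833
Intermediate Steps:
N = -480
-3353 + N = -3353 - 480 = -3833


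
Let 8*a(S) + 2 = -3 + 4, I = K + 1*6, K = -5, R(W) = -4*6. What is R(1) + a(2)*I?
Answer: -193/8 ≈ -24.125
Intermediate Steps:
R(W) = -24
I = 1 (I = -5 + 1*6 = -5 + 6 = 1)
a(S) = -1/8 (a(S) = -1/4 + (-3 + 4)/8 = -1/4 + (1/8)*1 = -1/4 + 1/8 = -1/8)
R(1) + a(2)*I = -24 - 1/8*1 = -24 - 1/8 = -193/8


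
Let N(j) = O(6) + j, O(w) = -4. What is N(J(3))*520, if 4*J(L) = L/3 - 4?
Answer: -2470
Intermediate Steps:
J(L) = -1 + L/12 (J(L) = (L/3 - 4)/4 = (-4 + L/3)/4 = -1 + L/12)
N(j) = -4 + j
N(J(3))*520 = (-4 + (-1 + (1/12)*3))*520 = (-4 + (-1 + ¼))*520 = (-4 - ¾)*520 = -19/4*520 = -2470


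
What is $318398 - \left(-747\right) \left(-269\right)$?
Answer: $117455$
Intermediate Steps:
$318398 - \left(-747\right) \left(-269\right) = 318398 - 200943 = 117455$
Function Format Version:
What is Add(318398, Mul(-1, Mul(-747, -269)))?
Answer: 117455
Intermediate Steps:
Add(318398, Mul(-1, Mul(-747, -269))) = Add(318398, Mul(-1, 200943)) = Add(318398, -200943) = 117455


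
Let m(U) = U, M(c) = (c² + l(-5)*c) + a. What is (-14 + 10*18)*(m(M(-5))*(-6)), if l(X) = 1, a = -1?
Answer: -18924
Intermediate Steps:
M(c) = -1 + c + c² (M(c) = (c² + 1*c) - 1 = (c² + c) - 1 = (c + c²) - 1 = -1 + c + c²)
(-14 + 10*18)*(m(M(-5))*(-6)) = (-14 + 10*18)*((-1 - 5 + (-5)²)*(-6)) = (-14 + 180)*((-1 - 5 + 25)*(-6)) = 166*(19*(-6)) = 166*(-114) = -18924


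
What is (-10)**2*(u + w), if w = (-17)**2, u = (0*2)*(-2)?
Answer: 28900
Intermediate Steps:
u = 0 (u = 0*(-2) = 0)
w = 289
(-10)**2*(u + w) = (-10)**2*(0 + 289) = 100*289 = 28900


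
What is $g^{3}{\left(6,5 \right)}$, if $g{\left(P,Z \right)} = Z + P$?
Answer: $1331$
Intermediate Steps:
$g{\left(P,Z \right)} = P + Z$
$g^{3}{\left(6,5 \right)} = \left(6 + 5\right)^{3} = 11^{3} = 1331$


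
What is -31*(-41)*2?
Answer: 2542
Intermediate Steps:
-31*(-41)*2 = 1271*2 = 2542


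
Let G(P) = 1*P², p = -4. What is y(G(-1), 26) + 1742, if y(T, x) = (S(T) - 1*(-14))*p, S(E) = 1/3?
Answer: 5054/3 ≈ 1684.7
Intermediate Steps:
S(E) = ⅓
G(P) = P²
y(T, x) = -172/3 (y(T, x) = (⅓ - 1*(-14))*(-4) = (⅓ + 14)*(-4) = (43/3)*(-4) = -172/3)
y(G(-1), 26) + 1742 = -172/3 + 1742 = 5054/3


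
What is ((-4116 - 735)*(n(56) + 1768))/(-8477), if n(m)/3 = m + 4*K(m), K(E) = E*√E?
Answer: 191664/173 + 133056*√14/173 ≈ 3985.6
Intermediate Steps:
K(E) = E^(3/2)
n(m) = 3*m + 12*m^(3/2) (n(m) = 3*(m + 4*m^(3/2)) = 3*m + 12*m^(3/2))
((-4116 - 735)*(n(56) + 1768))/(-8477) = ((-4116 - 735)*((3*56 + 12*56^(3/2)) + 1768))/(-8477) = -4851*((168 + 12*(112*√14)) + 1768)*(-1/8477) = -4851*((168 + 1344*√14) + 1768)*(-1/8477) = -4851*(1936 + 1344*√14)*(-1/8477) = (-9391536 - 6519744*√14)*(-1/8477) = 191664/173 + 133056*√14/173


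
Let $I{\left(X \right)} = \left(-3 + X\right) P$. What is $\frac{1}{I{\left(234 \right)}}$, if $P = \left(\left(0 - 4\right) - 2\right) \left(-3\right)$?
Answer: $\frac{1}{4158} \approx 0.0002405$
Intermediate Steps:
$P = 18$ ($P = \left(-4 - 2\right) \left(-3\right) = \left(-6\right) \left(-3\right) = 18$)
$I{\left(X \right)} = -54 + 18 X$ ($I{\left(X \right)} = \left(-3 + X\right) 18 = -54 + 18 X$)
$\frac{1}{I{\left(234 \right)}} = \frac{1}{-54 + 18 \cdot 234} = \frac{1}{-54 + 4212} = \frac{1}{4158}$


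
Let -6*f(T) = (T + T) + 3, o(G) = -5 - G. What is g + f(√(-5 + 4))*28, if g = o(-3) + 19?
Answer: 3 - 28*I/3 ≈ 3.0 - 9.3333*I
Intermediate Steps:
g = 17 (g = (-5 - 1*(-3)) + 19 = (-5 + 3) + 19 = -2 + 19 = 17)
f(T) = -½ - T/3 (f(T) = -((T + T) + 3)/6 = -(2*T + 3)/6 = -(3 + 2*T)/6 = -½ - T/3)
g + f(√(-5 + 4))*28 = 17 + (-½ - √(-5 + 4)/3)*28 = 17 + (-½ - I/3)*28 = 17 + (-14 - 28*I/3) = 3 - 28*I/3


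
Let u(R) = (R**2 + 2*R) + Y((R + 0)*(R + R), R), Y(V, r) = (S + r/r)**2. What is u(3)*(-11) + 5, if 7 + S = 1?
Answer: -435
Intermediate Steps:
S = -6 (S = -7 + 1 = -6)
Y(V, r) = 25 (Y(V, r) = (-6 + r/r)**2 = (-6 + 1)**2 = (-5)**2 = 25)
u(R) = 25 + R**2 + 2*R (u(R) = (R**2 + 2*R) + 25 = 25 + R**2 + 2*R)
u(3)*(-11) + 5 = (25 + 3**2 + 2*3)*(-11) + 5 = (25 + 9 + 6)*(-11) + 5 = 40*(-11) + 5 = -440 + 5 = -435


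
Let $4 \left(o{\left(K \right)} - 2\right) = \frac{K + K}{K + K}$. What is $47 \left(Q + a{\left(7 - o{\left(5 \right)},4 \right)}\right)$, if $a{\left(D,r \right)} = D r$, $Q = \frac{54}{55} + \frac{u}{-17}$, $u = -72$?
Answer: $\frac{1064221}{935} \approx 1138.2$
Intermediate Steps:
$o{\left(K \right)} = \frac{9}{4}$ ($o{\left(K \right)} = 2 + \frac{\left(K + K\right) \frac{1}{K + K}}{4} = 2 + \frac{2 K \frac{1}{2 K}}{4} = 2 + \frac{1}{4} \cdot 1 = 2 + \frac{1}{4} = \frac{9}{4}$)
$Q = \frac{4878}{935}$ ($Q = \frac{54}{55} - \frac{72}{-17} = 54 \cdot \frac{1}{55} - - \frac{72}{17} = \frac{54}{55} + \frac{72}{17} = \frac{4878}{935} \approx 5.2171$)
$47 \left(Q + a{\left(7 - o{\left(5 \right)},4 \right)}\right) = 47 \left(\frac{4878}{935} + \left(7 - \frac{9}{4}\right) 4\right) = 47 \left(\frac{4878}{935} + \frac{19}{4} \cdot 4\right) = 47 \left(\frac{4878}{935} + 19\right) = 47 \cdot \frac{22643}{935} = \frac{1064221}{935}$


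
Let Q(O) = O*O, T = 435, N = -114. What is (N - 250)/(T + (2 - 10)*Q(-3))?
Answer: -364/363 ≈ -1.0028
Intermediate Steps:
Q(O) = O²
(N - 250)/(T + (2 - 10)*Q(-3)) = (-114 - 250)/(435 + (2 - 10)*(-3)²) = -364/(435 - 8*9) = -364/(435 - 72) = -364/363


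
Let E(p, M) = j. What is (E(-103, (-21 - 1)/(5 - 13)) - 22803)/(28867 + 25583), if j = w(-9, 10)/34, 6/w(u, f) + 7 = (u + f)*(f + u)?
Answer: -775303/1851300 ≈ -0.41879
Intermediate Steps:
w(u, f) = 6/(-7 + (f + u)**2) (w(u, f) = 6/(-7 + (u + f)*(f + u)) = 6/(-7 + (f + u)*(f + u)) = 6/(-7 + (f + u)**2))
j = -1/34 (j = (6/(-7 + (10 - 9)**2))/34 = (6/(-7 + 1**2))*(1/34) = (6/(-7 + 1))*(1/34) = (6/(-6))*(1/34) = (6*(-1/6))*(1/34) = -1*1/34 = -1/34 ≈ -0.029412)
E(p, M) = -1/34
(E(-103, (-21 - 1)/(5 - 13)) - 22803)/(28867 + 25583) = (-1/34 - 22803)/(28867 + 25583) = -775303/34/54450 = -775303/34*1/54450 = -775303/1851300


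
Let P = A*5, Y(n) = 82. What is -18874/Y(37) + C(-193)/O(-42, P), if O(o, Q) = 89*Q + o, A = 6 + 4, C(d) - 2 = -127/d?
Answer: -422550005/1835816 ≈ -230.17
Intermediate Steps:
C(d) = 2 - 127/d
A = 10
P = 50 (P = 10*5 = 50)
O(o, Q) = o + 89*Q
-18874/Y(37) + C(-193)/O(-42, P) = -18874/82 + (2 - 127/(-193))/(-42 + 89*50) = -18874*1/82 + (2 - 127*(-1/193))/(-42 + 4450) = -9437/41 + (2 + 127/193)/4408 = -9437/41 + (513/193)*(1/4408) = -9437/41 + 27/44776 = -422550005/1835816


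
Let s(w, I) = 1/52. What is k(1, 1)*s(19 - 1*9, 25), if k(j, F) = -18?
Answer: -9/26 ≈ -0.34615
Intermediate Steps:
s(w, I) = 1/52
k(1, 1)*s(19 - 1*9, 25) = -18*1/52 = -9/26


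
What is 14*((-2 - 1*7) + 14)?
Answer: 70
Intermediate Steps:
14*((-2 - 1*7) + 14) = 14*((-2 - 7) + 14) = 14*(-9 + 14) = 14*5 = 70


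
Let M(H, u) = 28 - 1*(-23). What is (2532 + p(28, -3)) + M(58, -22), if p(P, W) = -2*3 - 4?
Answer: 2573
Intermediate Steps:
M(H, u) = 51 (M(H, u) = 28 + 23 = 51)
p(P, W) = -10 (p(P, W) = -6 - 4 = -10)
(2532 + p(28, -3)) + M(58, -22) = (2532 - 10) + 51 = 2522 + 51 = 2573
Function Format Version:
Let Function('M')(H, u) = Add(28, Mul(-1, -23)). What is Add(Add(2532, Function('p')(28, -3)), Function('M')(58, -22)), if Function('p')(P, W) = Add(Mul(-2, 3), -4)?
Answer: 2573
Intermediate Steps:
Function('M')(H, u) = 51 (Function('M')(H, u) = Add(28, 23) = 51)
Function('p')(P, W) = -10 (Function('p')(P, W) = Add(-6, -4) = -10)
Add(Add(2532, Function('p')(28, -3)), Function('M')(58, -22)) = Add(Add(2532, -10), 51) = Add(2522, 51) = 2573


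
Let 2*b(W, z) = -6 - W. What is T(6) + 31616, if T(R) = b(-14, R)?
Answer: 31620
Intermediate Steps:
b(W, z) = -3 - W/2 (b(W, z) = (-6 - W)/2 = -3 - W/2)
T(R) = 4 (T(R) = -3 - ½*(-14) = -3 + 7 = 4)
T(6) + 31616 = 4 + 31616 = 31620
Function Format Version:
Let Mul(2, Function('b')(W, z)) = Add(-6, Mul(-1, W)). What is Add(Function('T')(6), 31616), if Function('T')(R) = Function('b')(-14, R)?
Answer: 31620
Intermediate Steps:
Function('b')(W, z) = Add(-3, Mul(Rational(-1, 2), W)) (Function('b')(W, z) = Mul(Rational(1, 2), Add(-6, Mul(-1, W))) = Add(-3, Mul(Rational(-1, 2), W)))
Function('T')(R) = 4 (Function('T')(R) = Add(-3, Mul(Rational(-1, 2), -14)) = Add(-3, 7) = 4)
Add(Function('T')(6), 31616) = Add(4, 31616) = 31620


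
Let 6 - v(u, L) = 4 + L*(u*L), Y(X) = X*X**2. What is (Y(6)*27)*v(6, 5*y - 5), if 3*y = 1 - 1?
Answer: -863136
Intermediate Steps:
y = 0 (y = (1 - 1)/3 = (1/3)*0 = 0)
Y(X) = X**3
v(u, L) = 2 - u*L**2 (v(u, L) = 6 - (4 + L*(u*L)) = 6 - (4 + L*(L*u)) = 6 - (4 + u*L**2) = 6 + (-4 - u*L**2) = 2 - u*L**2)
(Y(6)*27)*v(6, 5*y - 5) = (6**3*27)*(2 - 1*6*(5*0 - 5)**2) = (216*27)*(2 - 1*6*(0 - 5)**2) = 5832*(2 - 1*6*(-5)**2) = 5832*(2 - 1*6*25) = 5832*(2 - 150) = 5832*(-148) = -863136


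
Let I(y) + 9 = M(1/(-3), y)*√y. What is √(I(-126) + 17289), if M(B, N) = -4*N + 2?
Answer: √(17280 + 1518*I*√14) ≈ 133.17 + 21.325*I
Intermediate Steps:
M(B, N) = 2 - 4*N
I(y) = -9 + √y*(2 - 4*y) (I(y) = -9 + (2 - 4*y)*√y = -9 + √y*(2 - 4*y))
√(I(-126) + 17289) = √((-9 + √(-126)*(2 - 4*(-126))) + 17289) = √((-9 + (3*I*√14)*(2 + 504)) + 17289) = √((-9 + (3*I*√14)*506) + 17289) = √((-9 + 1518*I*√14) + 17289) = √(17280 + 1518*I*√14)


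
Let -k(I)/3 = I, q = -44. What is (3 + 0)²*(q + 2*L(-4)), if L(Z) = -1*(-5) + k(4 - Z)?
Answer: -738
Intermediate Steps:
k(I) = -3*I
L(Z) = -7 + 3*Z (L(Z) = -1*(-5) - 3*(4 - Z) = 5 + (-12 + 3*Z) = -7 + 3*Z)
(3 + 0)²*(q + 2*L(-4)) = (3 + 0)²*(-44 + 2*(-7 + 3*(-4))) = 3²*(-44 + 2*(-7 - 12)) = 9*(-44 + 2*(-19)) = 9*(-44 - 38) = 9*(-82) = -738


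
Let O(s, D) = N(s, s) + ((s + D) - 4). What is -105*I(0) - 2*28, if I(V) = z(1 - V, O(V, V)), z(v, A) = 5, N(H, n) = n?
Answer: -581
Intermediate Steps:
O(s, D) = -4 + D + 2*s (O(s, D) = s + ((s + D) - 4) = s + ((D + s) - 4) = s + (-4 + D + s) = -4 + D + 2*s)
I(V) = 5
-105*I(0) - 2*28 = -105*5 - 2*28 = -525 - 56 = -581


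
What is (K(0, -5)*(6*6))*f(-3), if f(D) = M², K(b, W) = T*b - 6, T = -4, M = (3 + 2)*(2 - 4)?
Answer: -21600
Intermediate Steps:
M = -10 (M = 5*(-2) = -10)
K(b, W) = -6 - 4*b (K(b, W) = -4*b - 6 = -6 - 4*b)
f(D) = 100 (f(D) = (-10)² = 100)
(K(0, -5)*(6*6))*f(-3) = ((-6 - 4*0)*(6*6))*100 = ((-6 + 0)*36)*100 = -6*36*100 = -216*100 = -21600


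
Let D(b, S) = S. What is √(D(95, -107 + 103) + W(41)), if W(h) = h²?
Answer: √1677 ≈ 40.951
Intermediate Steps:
√(D(95, -107 + 103) + W(41)) = √((-107 + 103) + 41²) = √(-4 + 1681) = √1677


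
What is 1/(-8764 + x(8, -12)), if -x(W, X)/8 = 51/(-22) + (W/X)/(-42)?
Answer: -693/6060688 ≈ -0.00011434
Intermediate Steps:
x(W, X) = 204/11 + 4*W/(21*X) (x(W, X) = -8*(51/(-22) + (W/X)/(-42)) = -8*(51*(-1/22) + (W/X)*(-1/42)) = -8*(-51/22 - W/(42*X)) = 204/11 + 4*W/(21*X))
1/(-8764 + x(8, -12)) = 1/(-8764 + (4/231)*(11*8 + 1071*(-12))/(-12)) = 1/(-8764 + (4/231)*(-1/12)*(88 - 12852)) = 1/(-8764 + (4/231)*(-1/12)*(-12764)) = 1/(-8764 + 12764/693) = 1/(-6060688/693) = -693/6060688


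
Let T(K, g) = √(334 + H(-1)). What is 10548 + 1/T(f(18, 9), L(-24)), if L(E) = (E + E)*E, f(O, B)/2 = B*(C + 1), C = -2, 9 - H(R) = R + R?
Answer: 10548 + √345/345 ≈ 10548.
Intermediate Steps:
H(R) = 9 - 2*R (H(R) = 9 - (R + R) = 9 - 2*R)
f(O, B) = -2*B (f(O, B) = 2*(B*(-2 + 1)) = 2*(B*(-1)) = 2*(-B) = -2*B)
L(E) = 2*E² (L(E) = (2*E)*E = 2*E²)
T(K, g) = √345 (T(K, g) = √(334 + (9 - 2*(-1))) = √(334 + (9 + 2)) = √(334 + 11) = √345)
10548 + 1/T(f(18, 9), L(-24)) = 10548 + 1/(√345) = 10548 + √345/345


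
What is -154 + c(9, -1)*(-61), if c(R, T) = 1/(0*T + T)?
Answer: -93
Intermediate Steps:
c(R, T) = 1/T (c(R, T) = 1/(0 + T) = 1/T)
-154 + c(9, -1)*(-61) = -154 - 61/(-1) = -154 - 1*(-61) = -154 + 61 = -93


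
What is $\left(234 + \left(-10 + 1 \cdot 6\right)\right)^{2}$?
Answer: $52900$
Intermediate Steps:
$\left(234 + \left(-10 + 1 \cdot 6\right)\right)^{2} = \left(234 + \left(-10 + 6\right)\right)^{2} = \left(234 - 4\right)^{2} = 230^{2} = 52900$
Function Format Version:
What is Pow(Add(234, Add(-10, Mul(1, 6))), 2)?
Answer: 52900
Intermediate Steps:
Pow(Add(234, Add(-10, Mul(1, 6))), 2) = Pow(Add(234, Add(-10, 6)), 2) = Pow(Add(234, -4), 2) = Pow(230, 2) = 52900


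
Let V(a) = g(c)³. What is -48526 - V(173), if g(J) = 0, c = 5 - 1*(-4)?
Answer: -48526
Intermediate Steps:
c = 9 (c = 5 + 4 = 9)
V(a) = 0 (V(a) = 0³ = 0)
-48526 - V(173) = -48526 - 1*0 = -48526 + 0 = -48526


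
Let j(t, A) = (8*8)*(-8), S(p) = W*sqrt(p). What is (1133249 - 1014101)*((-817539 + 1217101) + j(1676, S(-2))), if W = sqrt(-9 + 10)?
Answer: 47546009400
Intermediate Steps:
W = 1 (W = sqrt(1) = 1)
S(p) = sqrt(p) (S(p) = 1*sqrt(p) = sqrt(p))
j(t, A) = -512 (j(t, A) = 64*(-8) = -512)
(1133249 - 1014101)*((-817539 + 1217101) + j(1676, S(-2))) = (1133249 - 1014101)*((-817539 + 1217101) - 512) = 119148*(399562 - 512) = 119148*399050 = 47546009400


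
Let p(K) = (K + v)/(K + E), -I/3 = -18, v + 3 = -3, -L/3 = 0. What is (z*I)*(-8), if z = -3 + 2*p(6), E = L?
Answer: 1296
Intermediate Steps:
L = 0 (L = -3*0 = 0)
v = -6 (v = -3 - 3 = -6)
I = 54 (I = -3*(-18) = 54)
E = 0
p(K) = (-6 + K)/K (p(K) = (K - 6)/(K + 0) = (-6 + K)/K)
z = -3 (z = -3 + 2*((-6 + 6)/6) = -3 + 2*((1/6)*0) = -3 + 2*0 = -3 + 0 = -3)
(z*I)*(-8) = -3*54*(-8) = -162*(-8) = 1296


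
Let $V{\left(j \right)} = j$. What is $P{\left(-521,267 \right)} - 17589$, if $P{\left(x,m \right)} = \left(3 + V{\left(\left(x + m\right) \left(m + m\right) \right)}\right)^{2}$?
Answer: $18396293100$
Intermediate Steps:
$P{\left(x,m \right)} = \left(3 + 2 m \left(m + x\right)\right)^{2}$ ($P{\left(x,m \right)} = \left(3 + \left(x + m\right) \left(m + m\right)\right)^{2} = \left(3 + \left(m + x\right) 2 m\right)^{2} = \left(3 + 2 m \left(m + x\right)\right)^{2}$)
$P{\left(-521,267 \right)} - 17589 = \left(3 + 2 \cdot 267 \left(267 - 521\right)\right)^{2} - 17589 = \left(3 + 2 \cdot 267 \left(-254\right)\right)^{2} - 17589 = \left(3 - 135636\right)^{2} - 17589 = \left(-135633\right)^{2} - 17589 = 18396310689 - 17589 = 18396293100$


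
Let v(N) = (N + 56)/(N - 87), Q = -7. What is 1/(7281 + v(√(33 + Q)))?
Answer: 4992335/36345949387 + 13*√26/36345949387 ≈ 0.00013736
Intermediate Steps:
v(N) = (56 + N)/(-87 + N)
1/(7281 + v(√(33 + Q))) = 1/(7281 + (56 + √(33 - 7))/(-87 + √(33 - 7))) = 1/(7281 + (56 + √26)/(-87 + √26))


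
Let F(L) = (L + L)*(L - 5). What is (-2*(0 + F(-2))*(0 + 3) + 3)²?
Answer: 27225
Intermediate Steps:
F(L) = 2*L*(-5 + L) (F(L) = (2*L)*(-5 + L) = 2*L*(-5 + L))
(-2*(0 + F(-2))*(0 + 3) + 3)² = (-2*(0 + 2*(-2)*(-5 - 2))*(0 + 3) + 3)² = (-2*(0 + 2*(-2)*(-7))*3 + 3)² = (-2*(0 + 28)*3 + 3)² = (-56*3 + 3)² = (-2*84 + 3)² = (-168 + 3)² = (-165)² = 27225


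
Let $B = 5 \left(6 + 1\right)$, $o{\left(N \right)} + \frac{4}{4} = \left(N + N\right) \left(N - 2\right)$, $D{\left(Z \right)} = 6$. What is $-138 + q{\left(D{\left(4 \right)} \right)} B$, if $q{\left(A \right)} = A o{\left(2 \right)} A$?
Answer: $-1398$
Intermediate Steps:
$o{\left(N \right)} = -1 + 2 N \left(-2 + N\right)$ ($o{\left(N \right)} = -1 + \left(N + N\right) \left(N - 2\right) = -1 + 2 N \left(-2 + N\right)$)
$B = 35$ ($B = 5 \cdot 7 = 35$)
$q{\left(A \right)} = - A^{2}$ ($q{\left(A \right)} = A \left(-1 - 8 + 2 \cdot 2^{2}\right) A = A \left(-1 - 8 + 2 \cdot 4\right) A = A \left(-1 - 8 + 8\right) A = A \left(-1\right) A = - A A = - A^{2}$)
$-138 + q{\left(D{\left(4 \right)} \right)} B = -138 + - 6^{2} \cdot 35 = -138 + \left(-1\right) 36 \cdot 35 = -138 - 1260 = -1398$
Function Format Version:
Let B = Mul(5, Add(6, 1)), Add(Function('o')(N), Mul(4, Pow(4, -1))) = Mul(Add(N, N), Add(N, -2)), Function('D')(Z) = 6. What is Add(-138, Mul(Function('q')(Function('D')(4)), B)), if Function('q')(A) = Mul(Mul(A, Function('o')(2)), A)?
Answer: -1398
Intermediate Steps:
Function('o')(N) = Add(-1, Mul(2, N, Add(-2, N))) (Function('o')(N) = Add(-1, Mul(Add(N, N), Add(N, -2))) = Add(-1, Mul(Mul(2, N), Add(-2, N))) = Add(-1, Mul(2, N, Add(-2, N))))
B = 35 (B = Mul(5, 7) = 35)
Function('q')(A) = Mul(-1, Pow(A, 2)) (Function('q')(A) = Mul(Mul(A, Add(-1, Mul(-4, 2), Mul(2, Pow(2, 2)))), A) = Mul(Mul(A, Add(-1, -8, Mul(2, 4))), A) = Mul(Mul(A, Add(-1, -8, 8)), A) = Mul(Mul(A, -1), A) = Mul(Mul(-1, A), A) = Mul(-1, Pow(A, 2)))
Add(-138, Mul(Function('q')(Function('D')(4)), B)) = Add(-138, Mul(Mul(-1, Pow(6, 2)), 35)) = Add(-138, Mul(Mul(-1, 36), 35)) = Add(-138, Mul(-36, 35)) = Add(-138, -1260) = -1398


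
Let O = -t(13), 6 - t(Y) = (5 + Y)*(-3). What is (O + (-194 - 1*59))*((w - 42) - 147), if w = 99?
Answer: 28170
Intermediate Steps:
t(Y) = 21 + 3*Y (t(Y) = 6 - (5 + Y)*(-3) = 6 - (-15 - 3*Y) = 6 + (15 + 3*Y) = 21 + 3*Y)
O = -60 (O = -(21 + 3*13) = -(21 + 39) = -1*60 = -60)
(O + (-194 - 1*59))*((w - 42) - 147) = (-60 + (-194 - 1*59))*((99 - 42) - 147) = (-60 + (-194 - 59))*(57 - 147) = (-60 - 253)*(-90) = -313*(-90) = 28170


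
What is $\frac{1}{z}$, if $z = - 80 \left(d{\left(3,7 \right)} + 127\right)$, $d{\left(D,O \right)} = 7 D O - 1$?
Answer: $- \frac{1}{21840} \approx -4.5788 \cdot 10^{-5}$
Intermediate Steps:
$d{\left(D,O \right)} = -1 + 7 D O$ ($d{\left(D,O \right)} = 7 D O - 1 = -1 + 7 D O$)
$z = -21840$ ($z = - 80 \left(\left(-1 + 7 \cdot 3 \cdot 7\right) + 127\right) = - 80 \left(\left(-1 + 147\right) + 127\right) = - 80 \left(146 + 127\right) = \left(-80\right) 273 = -21840$)
$\frac{1}{z} = \frac{1}{-21840} = - \frac{1}{21840}$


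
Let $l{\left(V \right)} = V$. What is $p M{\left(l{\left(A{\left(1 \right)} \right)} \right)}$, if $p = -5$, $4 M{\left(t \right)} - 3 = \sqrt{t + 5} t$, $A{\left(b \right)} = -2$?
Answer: $- \frac{15}{4} + \frac{5 \sqrt{3}}{2} \approx 0.58013$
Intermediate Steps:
$M{\left(t \right)} = \frac{3}{4} + \frac{t \sqrt{5 + t}}{4}$ ($M{\left(t \right)} = \frac{3}{4} + \frac{\sqrt{t + 5} t}{4} = \frac{3}{4} + \frac{\sqrt{5 + t} t}{4} = \frac{3}{4} + \frac{t \sqrt{5 + t}}{4}$)
$p M{\left(l{\left(A{\left(1 \right)} \right)} \right)} = - 5 \left(\frac{3}{4} + \frac{1}{4} \left(-2\right) \sqrt{5 - 2}\right) = - 5 \left(\frac{3}{4} + \frac{1}{4} \left(-2\right) \sqrt{3}\right) = - 5 \left(\frac{3}{4} - \frac{\sqrt{3}}{2}\right) = - \frac{15}{4} + \frac{5 \sqrt{3}}{2}$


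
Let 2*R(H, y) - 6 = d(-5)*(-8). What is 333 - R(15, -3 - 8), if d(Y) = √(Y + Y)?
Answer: 330 + 4*I*√10 ≈ 330.0 + 12.649*I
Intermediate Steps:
d(Y) = √2*√Y (d(Y) = √(2*Y) = √2*√Y)
R(H, y) = 3 - 4*I*√10 (R(H, y) = 3 + ((√2*√(-5))*(-8))/2 = 3 + ((√2*(I*√5))*(-8))/2 = 3 + ((I*√10)*(-8))/2 = 3 + (-8*I*√10)/2 = 3 - 4*I*√10)
333 - R(15, -3 - 8) = 333 - (3 - 4*I*√10) = 333 + (-3 + 4*I*√10) = 330 + 4*I*√10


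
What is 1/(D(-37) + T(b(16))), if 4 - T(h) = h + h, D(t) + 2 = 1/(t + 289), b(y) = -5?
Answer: 252/3025 ≈ 0.083306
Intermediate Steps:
D(t) = -2 + 1/(289 + t) (D(t) = -2 + 1/(t + 289) = -2 + 1/(289 + t))
T(h) = 4 - 2*h (T(h) = 4 - (h + h) = 4 - 2*h)
1/(D(-37) + T(b(16))) = 1/((-577 - 2*(-37))/(289 - 37) + (4 - 2*(-5))) = 1/((-577 + 74)/252 + (4 + 10)) = 1/((1/252)*(-503) + 14) = 1/(-503/252 + 14) = 1/(3025/252) = 252/3025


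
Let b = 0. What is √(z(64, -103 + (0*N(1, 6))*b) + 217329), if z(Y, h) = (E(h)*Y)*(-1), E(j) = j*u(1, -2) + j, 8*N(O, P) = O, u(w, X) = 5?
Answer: √256881 ≈ 506.83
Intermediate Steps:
N(O, P) = O/8
E(j) = 6*j (E(j) = j*5 + j = 5*j + j = 6*j)
z(Y, h) = -6*Y*h (z(Y, h) = ((6*h)*Y)*(-1) = (6*Y*h)*(-1) = -6*Y*h)
√(z(64, -103 + (0*N(1, 6))*b) + 217329) = √(-6*64*(-103 + (0*((⅛)*1))*0) + 217329) = √(-6*64*(-103 + (0*(⅛))*0) + 217329) = √(-6*64*(-103 + 0*0) + 217329) = √(-6*64*(-103 + 0) + 217329) = √(-6*64*(-103) + 217329) = √(39552 + 217329) = √256881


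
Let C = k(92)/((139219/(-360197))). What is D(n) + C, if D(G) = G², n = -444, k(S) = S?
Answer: 1191823420/6053 ≈ 1.9690e+5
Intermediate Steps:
C = -1440788/6053 (C = 92/((139219/(-360197))) = 92/((139219*(-1/360197))) = 92/(-139219/360197) = 92*(-360197/139219) = -1440788/6053 ≈ -238.03)
D(n) + C = (-444)² - 1440788/6053 = 197136 - 1440788/6053 = 1191823420/6053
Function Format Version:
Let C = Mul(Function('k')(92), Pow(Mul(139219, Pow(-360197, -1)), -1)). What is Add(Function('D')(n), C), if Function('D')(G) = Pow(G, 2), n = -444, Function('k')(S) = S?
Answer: Rational(1191823420, 6053) ≈ 1.9690e+5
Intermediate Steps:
C = Rational(-1440788, 6053) (C = Mul(92, Pow(Mul(139219, Pow(-360197, -1)), -1)) = Mul(92, Pow(Mul(139219, Rational(-1, 360197)), -1)) = Mul(92, Pow(Rational(-139219, 360197), -1)) = Mul(92, Rational(-360197, 139219)) = Rational(-1440788, 6053) ≈ -238.03)
Add(Function('D')(n), C) = Add(Pow(-444, 2), Rational(-1440788, 6053)) = Add(197136, Rational(-1440788, 6053)) = Rational(1191823420, 6053)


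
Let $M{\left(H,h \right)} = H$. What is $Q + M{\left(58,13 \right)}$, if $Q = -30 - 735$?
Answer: $-707$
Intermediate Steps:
$Q = -765$ ($Q = -30 - 735 = -765$)
$Q + M{\left(58,13 \right)} = -765 + 58 = -707$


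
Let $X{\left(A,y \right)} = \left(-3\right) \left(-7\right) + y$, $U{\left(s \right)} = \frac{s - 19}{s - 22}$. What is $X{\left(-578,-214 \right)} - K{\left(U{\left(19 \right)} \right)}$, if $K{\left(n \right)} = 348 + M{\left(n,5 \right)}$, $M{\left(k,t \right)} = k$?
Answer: $-541$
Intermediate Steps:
$U{\left(s \right)} = \frac{-19 + s}{-22 + s}$
$K{\left(n \right)} = 348 + n$
$X{\left(A,y \right)} = 21 + y$
$X{\left(-578,-214 \right)} - K{\left(U{\left(19 \right)} \right)} = \left(21 - 214\right) - \left(348 + \frac{-19 + 19}{-22 + 19}\right) = -193 - \left(348 + \frac{1}{-3} \cdot 0\right) = -193 - \left(348 - 0\right) = -193 - \left(348 + 0\right) = -193 - 348 = -541$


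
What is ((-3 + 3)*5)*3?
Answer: 0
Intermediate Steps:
((-3 + 3)*5)*3 = (0*5)*3 = 0*3 = 0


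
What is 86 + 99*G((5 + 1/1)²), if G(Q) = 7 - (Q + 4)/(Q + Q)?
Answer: 724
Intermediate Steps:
G(Q) = 7 - (4 + Q)/(2*Q)
86 + 99*G((5 + 1/1)²) = 86 + 99*(13/2 - 2/(5 + 1/1)²) = 86 + 99*(13/2 - 2/(5 + 1)²) = 86 + 99*(13/2 - 2/(6²)) = 86 + 99*(13/2 - 2/36) = 86 + 99*(13/2 - 2*1/36) = 86 + 99*(13/2 - 1/18) = 86 + 99*(58/9) = 86 + 638 = 724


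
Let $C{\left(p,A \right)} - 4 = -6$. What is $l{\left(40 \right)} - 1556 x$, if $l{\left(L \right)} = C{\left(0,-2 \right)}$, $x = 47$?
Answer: $-73134$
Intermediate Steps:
$C{\left(p,A \right)} = -2$ ($C{\left(p,A \right)} = 4 - 6 = -2$)
$l{\left(L \right)} = -2$
$l{\left(40 \right)} - 1556 x = -2 - 73132 = -73134$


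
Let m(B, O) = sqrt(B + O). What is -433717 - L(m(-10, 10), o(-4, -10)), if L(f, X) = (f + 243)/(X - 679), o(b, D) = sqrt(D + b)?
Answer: -9522248878/21955 + 81*I*sqrt(14)/153685 ≈ -4.3372e+5 + 0.001972*I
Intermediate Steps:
L(f, X) = (243 + f)/(-679 + X)
-433717 - L(m(-10, 10), o(-4, -10)) = -433717 - (243 + sqrt(-10 + 10))/(-679 + sqrt(-10 - 4)) = -433717 - (243 + sqrt(0))/(-679 + sqrt(-14)) = -433717 - (243 + 0)/(-679 + I*sqrt(14)) = -433717 - 243/(-679 + I*sqrt(14))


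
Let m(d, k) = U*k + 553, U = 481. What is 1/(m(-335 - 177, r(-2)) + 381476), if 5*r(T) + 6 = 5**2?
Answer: 5/1919284 ≈ 2.6051e-6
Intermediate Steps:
r(T) = 19/5 (r(T) = -6/5 + (1/5)*5**2 = -6/5 + (1/5)*25 = -6/5 + 5 = 19/5)
m(d, k) = 553 + 481*k (m(d, k) = 481*k + 553 = 553 + 481*k)
1/(m(-335 - 177, r(-2)) + 381476) = 1/((553 + 481*(19/5)) + 381476) = 1/((553 + 9139/5) + 381476) = 1/(11904/5 + 381476) = 1/(1919284/5) = 5/1919284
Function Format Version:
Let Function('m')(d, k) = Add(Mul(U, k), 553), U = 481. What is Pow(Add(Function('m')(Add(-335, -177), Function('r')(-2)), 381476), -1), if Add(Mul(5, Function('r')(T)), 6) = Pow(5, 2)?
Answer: Rational(5, 1919284) ≈ 2.6051e-6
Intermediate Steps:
Function('r')(T) = Rational(19, 5) (Function('r')(T) = Add(Rational(-6, 5), Mul(Rational(1, 5), Pow(5, 2))) = Add(Rational(-6, 5), Mul(Rational(1, 5), 25)) = Add(Rational(-6, 5), 5) = Rational(19, 5))
Function('m')(d, k) = Add(553, Mul(481, k)) (Function('m')(d, k) = Add(Mul(481, k), 553) = Add(553, Mul(481, k)))
Pow(Add(Function('m')(Add(-335, -177), Function('r')(-2)), 381476), -1) = Pow(Add(Add(553, Mul(481, Rational(19, 5))), 381476), -1) = Pow(Add(Add(553, Rational(9139, 5)), 381476), -1) = Pow(Add(Rational(11904, 5), 381476), -1) = Pow(Rational(1919284, 5), -1) = Rational(5, 1919284)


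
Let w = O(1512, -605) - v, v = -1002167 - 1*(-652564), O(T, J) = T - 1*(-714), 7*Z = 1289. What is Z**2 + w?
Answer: 18901142/49 ≈ 3.8574e+5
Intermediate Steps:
Z = 1289/7 (Z = (1/7)*1289 = 1289/7 ≈ 184.14)
O(T, J) = 714 + T (O(T, J) = T + 714 = 714 + T)
v = -349603 (v = -1002167 + 652564 = -349603)
w = 351829 (w = (714 + 1512) - 1*(-349603) = 2226 + 349603 = 351829)
Z**2 + w = (1289/7)**2 + 351829 = 1661521/49 + 351829 = 18901142/49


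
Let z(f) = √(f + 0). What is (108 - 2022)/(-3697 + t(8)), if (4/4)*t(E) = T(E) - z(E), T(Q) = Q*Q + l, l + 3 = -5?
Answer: 6968874/13256873 - 3828*√2/13256873 ≈ 0.52527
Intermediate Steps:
l = -8 (l = -3 - 5 = -8)
T(Q) = -8 + Q² (T(Q) = Q*Q - 8 = Q² - 8 = -8 + Q²)
z(f) = √f
t(E) = -8 + E² - √E (t(E) = (-8 + E²) - √E = -8 + E² - √E)
(108 - 2022)/(-3697 + t(8)) = (108 - 2022)/(-3697 + (-8 + 8² - √8)) = -1914/(-3697 + (-8 + 64 - 2*√2)) = -1914/(-3697 + (56 - 2*√2)) = -1914/(-3641 - 2*√2)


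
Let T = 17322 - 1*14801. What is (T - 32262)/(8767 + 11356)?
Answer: -29741/20123 ≈ -1.4780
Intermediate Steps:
T = 2521 (T = 17322 - 14801 = 2521)
(T - 32262)/(8767 + 11356) = (2521 - 32262)/(8767 + 11356) = -29741/20123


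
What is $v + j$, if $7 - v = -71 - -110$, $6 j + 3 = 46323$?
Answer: $7688$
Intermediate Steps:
$j = 7720$ ($j = - \frac{1}{2} + \frac{1}{6} \cdot 46323 = - \frac{1}{2} + \frac{15441}{2} = 7720$)
$v = -32$ ($v = 7 - \left(-71 - -110\right) = 7 - \left(-71 + 110\right) = 7 - 39 = -32$)
$v + j = -32 + 7720 = 7688$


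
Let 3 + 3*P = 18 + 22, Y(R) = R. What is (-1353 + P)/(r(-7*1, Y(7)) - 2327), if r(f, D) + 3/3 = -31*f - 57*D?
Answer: 2011/3765 ≈ 0.53413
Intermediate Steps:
r(f, D) = -1 - 57*D - 31*f (r(f, D) = -1 + (-31*f - 57*D) = -1 + (-57*D - 31*f) = -1 - 57*D - 31*f)
P = 37/3 (P = -1 + (18 + 22)/3 = -1 + (⅓)*40 = -1 + 40/3 = 37/3 ≈ 12.333)
(-1353 + P)/(r(-7*1, Y(7)) - 2327) = (-1353 + 37/3)/((-1 - 57*7 - (-217)) - 2327) = -4022/(3*((-1 - 399 - 31*(-7)) - 2327)) = -4022/(3*((-1 - 399 + 217) - 2327)) = -4022/(3*(-183 - 2327)) = -4022/3/(-2510) = -4022/3*(-1/2510) = 2011/3765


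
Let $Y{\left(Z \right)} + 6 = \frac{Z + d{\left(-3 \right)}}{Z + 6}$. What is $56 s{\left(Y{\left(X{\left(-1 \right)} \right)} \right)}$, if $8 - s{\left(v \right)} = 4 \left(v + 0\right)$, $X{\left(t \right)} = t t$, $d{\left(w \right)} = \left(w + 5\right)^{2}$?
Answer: $1632$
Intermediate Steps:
$d{\left(w \right)} = \left(5 + w\right)^{2}$
$X{\left(t \right)} = t^{2}$
$Y{\left(Z \right)} = -6 + \frac{4 + Z}{6 + Z}$ ($Y{\left(Z \right)} = -6 + \frac{Z + \left(5 - 3\right)^{2}}{Z + 6} = -6 + \frac{Z + 2^{2}}{6 + Z} = -6 + \frac{Z + 4}{6 + Z} = -6 + \frac{4 + Z}{6 + Z}$)
$s{\left(v \right)} = 8 - 4 v$ ($s{\left(v \right)} = 8 - 4 \left(v + 0\right) = 8 - 4 v$)
$56 s{\left(Y{\left(X{\left(-1 \right)} \right)} \right)} = 56 \left(8 - 4 \frac{-32 - 5 \left(-1\right)^{2}}{6 + \left(-1\right)^{2}}\right) = 56 \left(8 - 4 \frac{-32 - 5}{6 + 1}\right) = 56 \left(8 - 4 \frac{-32 - 5}{7}\right) = 56 \left(8 - 4 \cdot \frac{1}{7} \left(-37\right)\right) = 56 \left(8 - - \frac{148}{7}\right) = 56 \left(8 + \frac{148}{7}\right) = 56 \cdot \frac{204}{7} = 1632$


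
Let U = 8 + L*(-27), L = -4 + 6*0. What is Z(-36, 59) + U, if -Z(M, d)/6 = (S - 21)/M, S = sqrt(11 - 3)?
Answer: 225/2 + sqrt(2)/3 ≈ 112.97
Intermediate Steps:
L = -4 (L = -4 + 0 = -4)
S = 2*sqrt(2) (S = sqrt(8) = 2*sqrt(2) ≈ 2.8284)
Z(M, d) = -6*(-21 + 2*sqrt(2))/M (Z(M, d) = -6*(2*sqrt(2) - 21)/M = -6*(-21 + 2*sqrt(2))/M)
U = 116 (U = 8 - 4*(-27) = 8 + 108 = 116)
Z(-36, 59) + U = 6*(21 - 2*sqrt(2))/(-36) + 116 = 6*(-1/36)*(21 - 2*sqrt(2)) + 116 = (-7/2 + sqrt(2)/3) + 116 = 225/2 + sqrt(2)/3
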